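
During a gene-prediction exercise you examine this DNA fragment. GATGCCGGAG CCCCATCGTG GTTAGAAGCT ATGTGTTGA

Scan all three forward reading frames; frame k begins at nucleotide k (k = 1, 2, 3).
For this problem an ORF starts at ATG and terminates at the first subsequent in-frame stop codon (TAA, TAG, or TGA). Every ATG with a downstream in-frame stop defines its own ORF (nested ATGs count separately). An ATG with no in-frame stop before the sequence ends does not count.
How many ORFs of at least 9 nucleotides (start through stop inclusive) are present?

Frame 1: GAT GCC GGA GCC CCA TCG TGG TTA GAA GCT ATG TGT TGA — ATG at 31, stop TGA at 37 → 9 nt.
Frame 2: ATG CCG GAG CCC CAT CGT GGT TAG AAG CTA TGT GTT — ATG at 2, stop TAG at 23 → 24 nt.
Frame 3: TGC CGG AGC CCC ATC GTG GTT AGA AGC TAT GTG TTG — no ATG→stop ORF.
ORFs ≥ 9 nucleotides: frame 1 31–39 (9 nucleotides), frame 2 2–25 (24 nucleotides). Count = 2.

2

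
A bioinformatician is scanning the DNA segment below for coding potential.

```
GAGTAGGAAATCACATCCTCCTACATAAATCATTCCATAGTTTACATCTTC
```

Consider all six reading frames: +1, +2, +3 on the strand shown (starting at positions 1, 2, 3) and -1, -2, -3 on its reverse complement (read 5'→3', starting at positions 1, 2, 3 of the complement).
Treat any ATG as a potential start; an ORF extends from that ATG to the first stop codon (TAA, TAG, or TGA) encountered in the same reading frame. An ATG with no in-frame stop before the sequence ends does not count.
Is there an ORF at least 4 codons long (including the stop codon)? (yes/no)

Reverse complement (5'→3'): GAAGATGTAAACTATGGAATGATTTATGTAGGAGGATGTGATTTCCTACTC
Frame +1: GAG TAG GAA ATC ACA TCC TCC TAC ATA AAT CAT TCC ATA GTT TAC ATC TTC — no ATG→stop ORF.
Frame +2: AGT AGG AAA TCA CAT CCT CCT ACA TAA ATC ATT CCA TAG TTT ACA TCT — no ATG→stop ORF.
Frame +3: GTA GGA AAT CAC ATC CTC CTA CAT AAA TCA TTC CAT AGT TTA CAT CTT — no ATG→stop ORF.
Frame -1: GAA GAT GTA AAC TAT GGA ATG ATT TAT GTA GGA GGA TGT GAT TTC CTA CTC — no ATG→stop ORF.
Frame -2: AAG ATG TAA ACT ATG GAA TGA TTT ATG TAG GAG GAT GTG ATT TCC TAC — ATG at 5, stop TAA at 8 → 6 nt; ATG at 14, stop TGA at 20 → 9 nt; ATG at 26, stop TAG at 29 → 6 nt.
Frame -3: AGA TGT AAA CTA TGG AAT GAT TTA TGT AGG AGG ATG TGA TTT CCT ACT — ATG at 36, stop TGA at 39 → 6 nt.
Largest ORF found is 3 codons < 4, so no.

no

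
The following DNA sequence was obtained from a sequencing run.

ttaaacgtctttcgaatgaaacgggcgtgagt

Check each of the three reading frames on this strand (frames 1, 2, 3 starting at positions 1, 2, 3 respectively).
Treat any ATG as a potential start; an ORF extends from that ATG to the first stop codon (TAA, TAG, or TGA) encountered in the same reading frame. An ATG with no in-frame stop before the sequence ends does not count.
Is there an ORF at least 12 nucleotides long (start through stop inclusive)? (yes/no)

Frame 1: TTA AAC GTC TTT CGA ATG AAA CGG GCG TGA — ATG at 16, stop TGA at 28 → 15 nt.
Frame 2: TAA ACG TCT TTC GAA TGA AAC GGG CGT GAG — no ATG→stop ORF.
Frame 3: AAA CGT CTT TCG AAT GAA ACG GGC GTG AGT — no ATG→stop ORF.
Frame 1 has an ORF of 15 nucleotides (positions 16–30) ≥ 12, so yes.

yes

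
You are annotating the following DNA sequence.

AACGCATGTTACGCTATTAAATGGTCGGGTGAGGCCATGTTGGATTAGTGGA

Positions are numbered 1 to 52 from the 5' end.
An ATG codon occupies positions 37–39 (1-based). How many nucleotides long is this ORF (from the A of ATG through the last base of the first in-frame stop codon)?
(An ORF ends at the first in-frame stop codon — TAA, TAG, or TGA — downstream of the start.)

Codons from position 37: ATG (37–39), TTG (40–42), GAT (43–45), TAG (46–48).
TAG is the first in-frame stop; ORF spans 37–48, 12 nucleotides.

12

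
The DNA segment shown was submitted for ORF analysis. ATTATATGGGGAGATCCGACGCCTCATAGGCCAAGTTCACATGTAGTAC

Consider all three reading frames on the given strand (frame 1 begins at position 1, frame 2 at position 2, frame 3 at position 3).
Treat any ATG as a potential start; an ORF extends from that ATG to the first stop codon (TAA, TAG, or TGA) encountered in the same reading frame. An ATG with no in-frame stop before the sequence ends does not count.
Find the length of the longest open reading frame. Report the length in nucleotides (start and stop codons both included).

24

Frame 1: ATT ATA TGG GGA GAT CCG ACG CCT CAT AGG CCA AGT TCA CAT GTA GTA — no ATG→stop ORF.
Frame 2: TTA TAT GGG GAG ATC CGA CGC CTC ATA GGC CAA GTT CAC ATG TAG TAC — ATG at 41, stop TAG at 44 → 6 nt.
Frame 3: TAT ATG GGG AGA TCC GAC GCC TCA TAG GCC AAG TTC ACA TGT AGT — ATG at 6, stop TAG at 27 → 24 nt.
Longest: frame 3, positions 6–29, 24 nt = 8 codons = 7 aa. → 24 nucleotides.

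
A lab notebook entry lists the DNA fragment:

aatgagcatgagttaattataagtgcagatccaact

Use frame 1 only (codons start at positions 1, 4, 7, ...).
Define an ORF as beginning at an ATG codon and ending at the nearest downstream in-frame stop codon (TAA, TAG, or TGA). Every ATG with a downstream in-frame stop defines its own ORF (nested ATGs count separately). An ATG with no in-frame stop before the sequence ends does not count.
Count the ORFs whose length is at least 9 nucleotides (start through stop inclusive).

0

Frame 1: AAT GAG CAT GAG TTA ATT ATA AGT GCA GAT CCA ACT — no ATG→stop ORF.
No ORF reaches 9 nucleotides. Count = 0.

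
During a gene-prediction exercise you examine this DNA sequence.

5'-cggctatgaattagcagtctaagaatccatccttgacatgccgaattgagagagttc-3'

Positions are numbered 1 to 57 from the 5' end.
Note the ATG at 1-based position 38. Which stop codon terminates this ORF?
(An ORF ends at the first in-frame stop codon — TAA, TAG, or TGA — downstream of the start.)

Codons from position 38: ATG (38–40), CCG (41–43), AAT (44–46), TGA (47–49).
The first in-frame stop codon is TGA.

TGA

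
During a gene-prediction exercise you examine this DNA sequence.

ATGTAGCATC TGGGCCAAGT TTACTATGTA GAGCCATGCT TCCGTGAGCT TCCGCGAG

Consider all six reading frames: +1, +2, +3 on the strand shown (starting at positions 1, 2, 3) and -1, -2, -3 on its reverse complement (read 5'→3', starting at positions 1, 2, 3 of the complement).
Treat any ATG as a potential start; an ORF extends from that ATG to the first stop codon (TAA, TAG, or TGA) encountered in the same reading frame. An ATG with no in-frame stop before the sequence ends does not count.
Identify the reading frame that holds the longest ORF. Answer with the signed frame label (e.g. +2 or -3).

+3

Reverse complement (5'→3'): CTCGCGGAAGCTCACGGAAGCATGGCTCTACATAGTAAACTTGGCCCAGATGCTACAT
Frame +1: ATG TAG CAT CTG GGC CAA GTT TAC TAT GTA GAG CCA TGC TTC CGT GAG CTT CCG CGA — ATG at 1, stop TAG at 4 → 6 nt.
Frame +2: TGT AGC ATC TGG GCC AAG TTT ACT ATG TAG AGC CAT GCT TCC GTG AGC TTC CGC GAG — ATG at 26, stop TAG at 29 → 6 nt.
Frame +3: GTA GCA TCT GGG CCA AGT TTA CTA TGT AGA GCC ATG CTT CCG TGA GCT TCC GCG — ATG at 36, stop TGA at 45 → 12 nt.
Frame -1: CTC GCG GAA GCT CAC GGA AGC ATG GCT CTA CAT AGT AAA CTT GGC CCA GAT GCT ACA — no ATG→stop ORF.
Frame -2: TCG CGG AAG CTC ACG GAA GCA TGG CTC TAC ATA GTA AAC TTG GCC CAG ATG CTA CAT — no ATG→stop ORF.
Frame -3: CGC GGA AGC TCA CGG AAG CAT GGC TCT ACA TAG TAA ACT TGG CCC AGA TGC TAC — no ATG→stop ORF.
Longest ORF is 12 nt in frame +3 (positions 36–47).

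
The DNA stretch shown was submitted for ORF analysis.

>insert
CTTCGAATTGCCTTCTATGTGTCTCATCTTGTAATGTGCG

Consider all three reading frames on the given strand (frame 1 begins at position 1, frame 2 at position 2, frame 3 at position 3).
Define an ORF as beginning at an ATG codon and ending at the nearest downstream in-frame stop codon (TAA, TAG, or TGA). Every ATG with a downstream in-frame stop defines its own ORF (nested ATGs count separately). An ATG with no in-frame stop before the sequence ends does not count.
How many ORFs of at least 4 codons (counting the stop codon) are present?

1

Frame 1: CTT CGA ATT GCC TTC TAT GTG TCT CAT CTT GTA ATG TGC — no ATG→stop ORF.
Frame 2: TTC GAA TTG CCT TCT ATG TGT CTC ATC TTG TAA TGT GCG — ATG at 17, stop TAA at 32 → 18 nt.
Frame 3: TCG AAT TGC CTT CTA TGT GTC TCA TCT TGT AAT GTG — no ATG→stop ORF.
ORFs ≥ 4 codons: frame 2 17–34 (6 codons). Count = 1.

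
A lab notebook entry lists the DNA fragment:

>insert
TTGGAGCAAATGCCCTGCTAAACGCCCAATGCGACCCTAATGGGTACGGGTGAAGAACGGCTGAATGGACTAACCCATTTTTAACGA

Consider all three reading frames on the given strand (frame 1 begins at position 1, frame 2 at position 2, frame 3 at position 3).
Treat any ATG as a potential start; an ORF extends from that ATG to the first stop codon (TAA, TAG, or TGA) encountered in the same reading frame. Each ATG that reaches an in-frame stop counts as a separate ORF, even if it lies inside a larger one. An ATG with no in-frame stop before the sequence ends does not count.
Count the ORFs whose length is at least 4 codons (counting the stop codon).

Frame 1: TTG GAG CAA ATG CCC TGC TAA ACG CCC AAT GCG ACC CTA ATG GGT ACG GGT GAA GAA CGG CTG AAT GGA CTA ACC CAT TTT TAA CGA — ATG at 10, stop TAA at 19 → 12 nt; ATG at 40, stop TAA at 82 → 45 nt.
Frame 2: TGG AGC AAA TGC CCT GCT AAA CGC CCA ATG CGA CCC TAA TGG GTA CGG GTG AAG AAC GGC TGA ATG GAC TAA CCC ATT TTT AAC — ATG at 29, stop TAA at 38 → 12 nt; ATG at 65, stop TAA at 71 → 9 nt.
Frame 3: GGA GCA AAT GCC CTG CTA AAC GCC CAA TGC GAC CCT AAT GGG TAC GGG TGA AGA ACG GCT GAA TGG ACT AAC CCA TTT TTA ACG — no ATG→stop ORF.
ORFs ≥ 4 codons: frame 1 10–21 (4 codons), frame 1 40–84 (15 codons), frame 2 29–40 (4 codons). Count = 3.

3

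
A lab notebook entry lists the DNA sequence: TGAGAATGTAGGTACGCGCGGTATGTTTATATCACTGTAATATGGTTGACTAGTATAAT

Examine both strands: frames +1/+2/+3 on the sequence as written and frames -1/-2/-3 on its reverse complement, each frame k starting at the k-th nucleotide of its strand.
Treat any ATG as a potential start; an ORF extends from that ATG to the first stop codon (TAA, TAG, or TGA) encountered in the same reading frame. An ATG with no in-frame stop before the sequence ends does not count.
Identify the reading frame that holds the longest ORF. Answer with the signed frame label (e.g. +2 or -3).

Reverse complement (5'→3'): ATTATACTAGTCAACCATATTACAGTGATATAAACATACCGCGCGTACCTACATTCTCA
Frame +1: TGA GAA TGT AGG TAC GCG CGG TAT GTT TAT ATC ACT GTA ATA TGG TTG ACT AGT ATA — no ATG→stop ORF.
Frame +2: GAG AAT GTA GGT ACG CGC GGT ATG TTT ATA TCA CTG TAA TAT GGT TGA CTA GTA TAA — ATG at 23, stop TAA at 38 → 18 nt.
Frame +3: AGA ATG TAG GTA CGC GCG GTA TGT TTA TAT CAC TGT AAT ATG GTT GAC TAG TAT AAT — ATG at 6, stop TAG at 9 → 6 nt; ATG at 42, stop TAG at 51 → 12 nt.
Frame -1: ATT ATA CTA GTC AAC CAT ATT ACA GTG ATA TAA ACA TAC CGC GCG TAC CTA CAT TCT — no ATG→stop ORF.
Frame -2: TTA TAC TAG TCA ACC ATA TTA CAG TGA TAT AAA CAT ACC GCG CGT ACC TAC ATT CTC — no ATG→stop ORF.
Frame -3: TAT ACT AGT CAA CCA TAT TAC AGT GAT ATA AAC ATA CCG CGC GTA CCT ACA TTC TCA — no ATG→stop ORF.
Longest ORF is 18 nt in frame +2 (positions 23–40).

+2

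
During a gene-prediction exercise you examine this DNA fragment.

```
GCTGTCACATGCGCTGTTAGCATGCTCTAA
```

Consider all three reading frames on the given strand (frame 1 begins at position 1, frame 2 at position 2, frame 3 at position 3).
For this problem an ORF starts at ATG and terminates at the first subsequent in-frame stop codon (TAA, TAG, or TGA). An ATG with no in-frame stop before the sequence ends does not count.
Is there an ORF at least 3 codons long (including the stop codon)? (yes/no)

yes

Frame 1: GCT GTC ACA TGC GCT GTT AGC ATG CTC TAA — ATG at 22, stop TAA at 28 → 9 nt.
Frame 2: CTG TCA CAT GCG CTG TTA GCA TGC TCT — no ATG→stop ORF.
Frame 3: TGT CAC ATG CGC TGT TAG CAT GCT CTA — ATG at 9, stop TAG at 18 → 12 nt.
Frame 1 has an ORF of 3 codons (positions 22–30) ≥ 3, so yes.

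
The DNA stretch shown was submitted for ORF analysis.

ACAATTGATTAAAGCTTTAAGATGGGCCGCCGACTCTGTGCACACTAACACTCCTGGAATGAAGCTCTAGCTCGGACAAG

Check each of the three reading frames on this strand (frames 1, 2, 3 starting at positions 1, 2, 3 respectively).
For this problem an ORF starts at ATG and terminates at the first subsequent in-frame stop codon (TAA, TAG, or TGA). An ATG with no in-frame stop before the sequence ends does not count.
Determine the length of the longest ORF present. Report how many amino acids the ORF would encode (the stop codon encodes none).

Frame 1: ACA ATT GAT TAA AGC TTT AAG ATG GGC CGC CGA CTC TGT GCA CAC TAA CAC TCC TGG AAT GAA GCT CTA GCT CGG ACA — ATG at 22, stop TAA at 46 → 27 nt.
Frame 2: CAA TTG ATT AAA GCT TTA AGA TGG GCC GCC GAC TCT GTG CAC ACT AAC ACT CCT GGA ATG AAG CTC TAG CTC GGA CAA — ATG at 59, stop TAG at 68 → 12 nt.
Frame 3: AAT TGA TTA AAG CTT TAA GAT GGG CCG CCG ACT CTG TGC ACA CTA ACA CTC CTG GAA TGA AGC TCT AGC TCG GAC AAG — no ATG→stop ORF.
Longest: frame 1, positions 22–48, 27 nt = 9 codons = 8 aa. → 8 amino acids.

8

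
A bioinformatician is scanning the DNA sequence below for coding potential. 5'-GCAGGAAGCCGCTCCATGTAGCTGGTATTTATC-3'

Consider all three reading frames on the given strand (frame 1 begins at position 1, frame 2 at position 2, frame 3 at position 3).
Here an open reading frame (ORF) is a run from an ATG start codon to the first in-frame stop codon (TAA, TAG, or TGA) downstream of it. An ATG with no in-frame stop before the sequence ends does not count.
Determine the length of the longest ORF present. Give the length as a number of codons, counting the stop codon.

2

Frame 1: GCA GGA AGC CGC TCC ATG TAG CTG GTA TTT ATC — ATG at 16, stop TAG at 19 → 6 nt.
Frame 2: CAG GAA GCC GCT CCA TGT AGC TGG TAT TTA — no ATG→stop ORF.
Frame 3: AGG AAG CCG CTC CAT GTA GCT GGT ATT TAT — no ATG→stop ORF.
Longest: frame 1, positions 16–21, 6 nt = 2 codons = 1 aa. → 2 codons.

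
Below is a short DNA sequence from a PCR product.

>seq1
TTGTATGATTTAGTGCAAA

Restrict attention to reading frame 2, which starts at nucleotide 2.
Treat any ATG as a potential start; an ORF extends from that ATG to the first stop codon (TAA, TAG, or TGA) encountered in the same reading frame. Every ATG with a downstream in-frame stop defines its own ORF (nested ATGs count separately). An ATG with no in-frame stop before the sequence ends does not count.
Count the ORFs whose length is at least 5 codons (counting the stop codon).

0

Frame 2: TGT ATG ATT TAG TGC AAA — ATG at 5, stop TAG at 11 → 9 nt.
No ORF reaches 5 codons. Count = 0.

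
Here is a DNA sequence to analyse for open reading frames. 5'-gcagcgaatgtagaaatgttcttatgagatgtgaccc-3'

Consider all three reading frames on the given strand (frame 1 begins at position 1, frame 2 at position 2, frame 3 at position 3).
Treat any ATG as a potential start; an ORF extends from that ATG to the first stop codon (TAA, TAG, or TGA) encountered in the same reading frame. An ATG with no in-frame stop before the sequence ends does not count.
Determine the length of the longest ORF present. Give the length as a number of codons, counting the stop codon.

4

Frame 1: GCA GCG AAT GTA GAA ATG TTC TTA TGA GAT GTG ACC — ATG at 16, stop TGA at 25 → 12 nt.
Frame 2: CAG CGA ATG TAG AAA TGT TCT TAT GAG ATG TGA CCC — ATG at 8, stop TAG at 11 → 6 nt; ATG at 29, stop TGA at 32 → 6 nt.
Frame 3: AGC GAA TGT AGA AAT GTT CTT ATG AGA TGT GAC — no ATG→stop ORF.
Longest: frame 1, positions 16–27, 12 nt = 4 codons = 3 aa. → 4 codons.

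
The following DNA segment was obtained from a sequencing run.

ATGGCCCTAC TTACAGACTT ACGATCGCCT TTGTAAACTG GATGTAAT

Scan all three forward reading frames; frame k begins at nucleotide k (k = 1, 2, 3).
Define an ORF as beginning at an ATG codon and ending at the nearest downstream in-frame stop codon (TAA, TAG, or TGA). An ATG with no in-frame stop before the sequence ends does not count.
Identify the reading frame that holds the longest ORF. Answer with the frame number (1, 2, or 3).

1

Frame 1: ATG GCC CTA CTT ACA GAC TTA CGA TCG CCT TTG TAA ACT GGA TGT AAT — ATG at 1, stop TAA at 34 → 36 nt.
Frame 2: TGG CCC TAC TTA CAG ACT TAC GAT CGC CTT TGT AAA CTG GAT GTA — no ATG→stop ORF.
Frame 3: GGC CCT ACT TAC AGA CTT ACG ATC GCC TTT GTA AAC TGG ATG TAA — ATG at 42, stop TAA at 45 → 6 nt.
Longest ORF is 36 nt in frame 1 (positions 1–36).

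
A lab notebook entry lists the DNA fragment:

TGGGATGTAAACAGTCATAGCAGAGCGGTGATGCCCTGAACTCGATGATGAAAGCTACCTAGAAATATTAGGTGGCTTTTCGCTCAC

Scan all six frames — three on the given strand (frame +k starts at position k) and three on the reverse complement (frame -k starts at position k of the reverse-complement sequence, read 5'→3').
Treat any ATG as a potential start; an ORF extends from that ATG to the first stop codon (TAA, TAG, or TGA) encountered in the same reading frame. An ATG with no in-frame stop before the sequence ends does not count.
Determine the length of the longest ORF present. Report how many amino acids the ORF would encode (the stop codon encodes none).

Reverse complement (5'→3'): GTGAGCGAAAAGCCACCTAATATTTCTAGGTAGCTTTCATCATCGAGTTCAGGGCATCACCGCTCTGCTATGACTGTTTACATCCCA
Frame +1: TGG GAT GTA AAC AGT CAT AGC AGA GCG GTG ATG CCC TGA ACT CGA TGA TGA AAG CTA CCT AGA AAT ATT AGG TGG CTT TTC GCT CAC — ATG at 31, stop TGA at 37 → 9 nt.
Frame +2: GGG ATG TAA ACA GTC ATA GCA GAG CGG TGA TGC CCT GAA CTC GAT GAT GAA AGC TAC CTA GAA ATA TTA GGT GGC TTT TCG CTC — ATG at 5, stop TAA at 8 → 6 nt.
Frame +3: GGA TGT AAA CAG TCA TAG CAG AGC GGT GAT GCC CTG AAC TCG ATG ATG AAA GCT ACC TAG AAA TAT TAG GTG GCT TTT CGC TCA — ATG at 45, stop TAG at 60 → 18 nt; ATG at 48, stop TAG at 60 → 15 nt.
Frame -1: GTG AGC GAA AAG CCA CCT AAT ATT TCT AGG TAG CTT TCA TCA TCG AGT TCA GGG CAT CAC CGC TCT GCT ATG ACT GTT TAC ATC CCA — no ATG→stop ORF.
Frame -2: TGA GCG AAA AGC CAC CTA ATA TTT CTA GGT AGC TTT CAT CAT CGA GTT CAG GGC ATC ACC GCT CTG CTA TGA CTG TTT ACA TCC — no ATG→stop ORF.
Frame -3: GAG CGA AAA GCC ACC TAA TAT TTC TAG GTA GCT TTC ATC ATC GAG TTC AGG GCA TCA CCG CTC TGC TAT GAC TGT TTA CAT CCC — no ATG→stop ORF.
Longest: frame +3, positions 45–62, 18 nt = 6 codons = 5 aa. → 5 amino acids.

5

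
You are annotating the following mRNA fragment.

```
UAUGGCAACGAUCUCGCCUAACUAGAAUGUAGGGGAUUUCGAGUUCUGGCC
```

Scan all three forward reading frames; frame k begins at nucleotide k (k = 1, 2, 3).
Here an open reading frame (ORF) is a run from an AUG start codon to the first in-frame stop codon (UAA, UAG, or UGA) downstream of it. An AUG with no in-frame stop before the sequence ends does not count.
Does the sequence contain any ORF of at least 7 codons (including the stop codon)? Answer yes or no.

yes

Frame 1: UAU GGC AAC GAU CUC GCC UAA CUA GAA UGU AGG GGA UUU CGA GUU CUG GCC — no AUG→stop ORF.
Frame 2: AUG GCA ACG AUC UCG CCU AAC UAG AAU GUA GGG GAU UUC GAG UUC UGG — AUG at 2, stop UAG at 23 → 24 nt.
Frame 3: UGG CAA CGA UCU CGC CUA ACU AGA AUG UAG GGG AUU UCG AGU UCU GGC — AUG at 27, stop UAG at 30 → 6 nt.
Frame 2 has an ORF of 8 codons (positions 2–25) ≥ 7, so yes.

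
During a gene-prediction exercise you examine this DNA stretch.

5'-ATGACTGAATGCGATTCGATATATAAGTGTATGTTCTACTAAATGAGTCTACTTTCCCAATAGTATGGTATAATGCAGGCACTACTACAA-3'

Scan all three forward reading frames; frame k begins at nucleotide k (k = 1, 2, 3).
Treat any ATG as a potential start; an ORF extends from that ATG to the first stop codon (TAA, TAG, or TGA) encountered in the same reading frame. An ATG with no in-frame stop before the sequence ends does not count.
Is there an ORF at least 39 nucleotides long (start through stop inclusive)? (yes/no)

Frame 1: ATG ACT GAA TGC GAT TCG ATA TAT AAG TGT ATG TTC TAC TAA ATG AGT CTA CTT TCC CAA TAG TAT GGT ATA ATG CAG GCA CTA CTA CAA — ATG at 1, stop TAA at 40 → 42 nt; ATG at 31, stop TAA at 40 → 12 nt; ATG at 43, stop TAG at 61 → 21 nt.
Frame 2: TGA CTG AAT GCG ATT CGA TAT ATA AGT GTA TGT TCT ACT AAA TGA GTC TAC TTT CCC AAT AGT ATG GTA TAA TGC AGG CAC TAC TAC — ATG at 65, stop TAA at 71 → 9 nt.
Frame 3: GAC TGA ATG CGA TTC GAT ATA TAA GTG TAT GTT CTA CTA AAT GAG TCT ACT TTC CCA ATA GTA TGG TAT AAT GCA GGC ACT ACT ACA — ATG at 9, stop TAA at 24 → 18 nt.
Frame 1 has an ORF of 42 nucleotides (positions 1–42) ≥ 39, so yes.

yes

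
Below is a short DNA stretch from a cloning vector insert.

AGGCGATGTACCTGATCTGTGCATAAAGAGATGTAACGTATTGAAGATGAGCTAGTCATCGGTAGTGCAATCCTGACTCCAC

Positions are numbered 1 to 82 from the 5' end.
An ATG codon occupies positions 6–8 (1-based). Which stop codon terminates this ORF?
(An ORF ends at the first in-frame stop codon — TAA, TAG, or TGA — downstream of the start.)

Codons from position 6: ATG (6–8), TAC (9–11), CTG (12–14), ATC (15–17), TGT (18–20), GCA (21–23), TAA (24–26).
The first in-frame stop codon is TAA.

TAA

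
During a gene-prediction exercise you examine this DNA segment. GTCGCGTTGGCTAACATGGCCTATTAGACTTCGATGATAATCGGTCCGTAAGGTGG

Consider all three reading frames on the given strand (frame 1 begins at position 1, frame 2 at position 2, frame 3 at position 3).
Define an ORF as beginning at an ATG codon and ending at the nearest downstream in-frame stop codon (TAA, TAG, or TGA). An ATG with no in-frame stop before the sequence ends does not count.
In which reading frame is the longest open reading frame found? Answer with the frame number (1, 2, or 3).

1

Frame 1: GTC GCG TTG GCT AAC ATG GCC TAT TAG ACT TCG ATG ATA ATC GGT CCG TAA GGT — ATG at 16, stop TAG at 25 → 12 nt; ATG at 34, stop TAA at 49 → 18 nt.
Frame 2: TCG CGT TGG CTA ACA TGG CCT ATT AGA CTT CGA TGA TAA TCG GTC CGT AAG GTG — no ATG→stop ORF.
Frame 3: CGC GTT GGC TAA CAT GGC CTA TTA GAC TTC GAT GAT AAT CGG TCC GTA AGG TGG — no ATG→stop ORF.
Longest ORF is 18 nt in frame 1 (positions 34–51).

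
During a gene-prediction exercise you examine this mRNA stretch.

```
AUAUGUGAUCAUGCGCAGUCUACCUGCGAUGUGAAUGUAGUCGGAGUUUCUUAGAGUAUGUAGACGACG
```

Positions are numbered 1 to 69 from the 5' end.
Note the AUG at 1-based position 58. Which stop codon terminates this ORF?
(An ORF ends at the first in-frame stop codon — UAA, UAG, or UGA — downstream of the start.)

UAG

Codons from position 58: AUG (58–60), UAG (61–63).
The first in-frame stop codon is UAG.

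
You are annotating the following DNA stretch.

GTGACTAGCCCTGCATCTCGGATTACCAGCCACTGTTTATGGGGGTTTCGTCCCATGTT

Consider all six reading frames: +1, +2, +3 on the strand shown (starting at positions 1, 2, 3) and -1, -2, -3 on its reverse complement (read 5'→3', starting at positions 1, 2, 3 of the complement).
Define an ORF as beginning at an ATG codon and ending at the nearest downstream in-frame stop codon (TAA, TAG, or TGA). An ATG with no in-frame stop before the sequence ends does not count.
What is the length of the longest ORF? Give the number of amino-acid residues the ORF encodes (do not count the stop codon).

Reverse complement (5'→3'): AACATGGGACGAAACCCCCATAAACAGTGGCTGGTAATCCGAGATGCAGGGCTAGTCAC
Frame +1: GTG ACT AGC CCT GCA TCT CGG ATT ACC AGC CAC TGT TTA TGG GGG TTT CGT CCC ATG — no ATG→stop ORF.
Frame +2: TGA CTA GCC CTG CAT CTC GGA TTA CCA GCC ACT GTT TAT GGG GGT TTC GTC CCA TGT — no ATG→stop ORF.
Frame +3: GAC TAG CCC TGC ATC TCG GAT TAC CAG CCA CTG TTT ATG GGG GTT TCG TCC CAT GTT — no ATG→stop ORF.
Frame -1: AAC ATG GGA CGA AAC CCC CAT AAA CAG TGG CTG GTA ATC CGA GAT GCA GGG CTA GTC — no ATG→stop ORF.
Frame -2: ACA TGG GAC GAA ACC CCC ATA AAC AGT GGC TGG TAA TCC GAG ATG CAG GGC TAG TCA — ATG at 44, stop TAG at 53 → 12 nt.
Frame -3: CAT GGG ACG AAA CCC CCA TAA ACA GTG GCT GGT AAT CCG AGA TGC AGG GCT AGT CAC — no ATG→stop ORF.
Longest: frame -2, positions 44–55, 12 nt = 4 codons = 3 aa. → 3 amino acids.

3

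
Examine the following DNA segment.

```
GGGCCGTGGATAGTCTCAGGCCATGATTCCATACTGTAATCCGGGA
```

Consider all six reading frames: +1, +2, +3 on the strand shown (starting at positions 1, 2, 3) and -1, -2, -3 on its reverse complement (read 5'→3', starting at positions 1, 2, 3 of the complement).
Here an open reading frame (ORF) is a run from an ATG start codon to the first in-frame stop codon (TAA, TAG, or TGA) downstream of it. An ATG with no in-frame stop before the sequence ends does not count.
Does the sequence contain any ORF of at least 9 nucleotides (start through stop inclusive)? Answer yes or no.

Reverse complement (5'→3'): TCCCGGATTACAGTATGGAATCATGGCCTGAGACTATCCACGGCCC
Frame +1: GGG CCG TGG ATA GTC TCA GGC CAT GAT TCC ATA CTG TAA TCC GGG — no ATG→stop ORF.
Frame +2: GGC CGT GGA TAG TCT CAG GCC ATG ATT CCA TAC TGT AAT CCG GGA — no ATG→stop ORF.
Frame +3: GCC GTG GAT AGT CTC AGG CCA TGA TTC CAT ACT GTA ATC CGG — no ATG→stop ORF.
Frame -1: TCC CGG ATT ACA GTA TGG AAT CAT GGC CTG AGA CTA TCC ACG GCC — no ATG→stop ORF.
Frame -2: CCC GGA TTA CAG TAT GGA ATC ATG GCC TGA GAC TAT CCA CGG CCC — ATG at 23, stop TGA at 29 → 9 nt.
Frame -3: CCG GAT TAC AGT ATG GAA TCA TGG CCT GAG ACT ATC CAC GGC — no ATG→stop ORF.
Frame -2 has an ORF of 9 nucleotides (positions 23–31) ≥ 9, so yes.

yes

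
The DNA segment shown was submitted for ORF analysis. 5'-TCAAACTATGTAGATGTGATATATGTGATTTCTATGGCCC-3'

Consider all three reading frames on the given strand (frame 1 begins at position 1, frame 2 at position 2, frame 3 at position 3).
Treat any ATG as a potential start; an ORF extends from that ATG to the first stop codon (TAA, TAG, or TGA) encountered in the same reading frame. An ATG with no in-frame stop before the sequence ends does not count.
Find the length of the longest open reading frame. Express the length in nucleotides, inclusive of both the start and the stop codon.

6

Frame 1: TCA AAC TAT GTA GAT GTG ATA TAT GTG ATT TCT ATG GCC — no ATG→stop ORF.
Frame 2: CAA ACT ATG TAG ATG TGA TAT ATG TGA TTT CTA TGG CCC — ATG at 8, stop TAG at 11 → 6 nt; ATG at 14, stop TGA at 17 → 6 nt; ATG at 23, stop TGA at 26 → 6 nt.
Frame 3: AAA CTA TGT AGA TGT GAT ATA TGT GAT TTC TAT GGC — no ATG→stop ORF.
Longest: frame 2, positions 8–13, 6 nt = 2 codons = 1 aa. → 6 nucleotides.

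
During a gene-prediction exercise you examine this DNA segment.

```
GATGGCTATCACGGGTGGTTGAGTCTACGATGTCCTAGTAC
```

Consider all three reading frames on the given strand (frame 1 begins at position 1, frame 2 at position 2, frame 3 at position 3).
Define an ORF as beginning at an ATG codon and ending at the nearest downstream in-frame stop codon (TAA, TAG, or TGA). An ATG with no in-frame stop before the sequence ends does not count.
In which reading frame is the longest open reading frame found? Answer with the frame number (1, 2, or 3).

Frame 1: GAT GGC TAT CAC GGG TGG TTG AGT CTA CGA TGT CCT AGT — no ATG→stop ORF.
Frame 2: ATG GCT ATC ACG GGT GGT TGA GTC TAC GAT GTC CTA GTA — ATG at 2, stop TGA at 20 → 21 nt.
Frame 3: TGG CTA TCA CGG GTG GTT GAG TCT ACG ATG TCC TAG TAC — ATG at 30, stop TAG at 36 → 9 nt.
Longest ORF is 21 nt in frame 2 (positions 2–22).

2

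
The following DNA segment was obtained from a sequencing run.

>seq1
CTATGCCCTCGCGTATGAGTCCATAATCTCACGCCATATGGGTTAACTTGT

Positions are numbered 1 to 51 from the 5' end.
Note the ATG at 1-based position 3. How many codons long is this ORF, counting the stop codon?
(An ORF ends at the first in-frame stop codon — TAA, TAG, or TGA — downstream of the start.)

8

Codons from position 3: ATG (3–5), CCC (6–8), TCG (9–11), CGT (12–14), ATG (15–17), AGT (18–20), CCA (21–23), TAA (24–26).
TAA is the first in-frame stop; that's 8 codons including the stop.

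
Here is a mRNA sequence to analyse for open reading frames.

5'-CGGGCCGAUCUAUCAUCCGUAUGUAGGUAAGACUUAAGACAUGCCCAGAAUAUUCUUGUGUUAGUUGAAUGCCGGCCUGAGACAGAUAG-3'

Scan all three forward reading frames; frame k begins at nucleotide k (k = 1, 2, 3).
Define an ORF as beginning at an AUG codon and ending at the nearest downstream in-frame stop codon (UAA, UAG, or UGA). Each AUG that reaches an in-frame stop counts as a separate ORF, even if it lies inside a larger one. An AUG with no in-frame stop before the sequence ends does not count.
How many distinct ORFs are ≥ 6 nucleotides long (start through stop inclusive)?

3

Frame 1: CGG GCC GAU CUA UCA UCC GUA UGU AGG UAA GAC UUA AGA CAU GCC CAG AAU AUU CUU GUG UUA GUU GAA UGC CGG CCU GAG ACA GAU — no AUG→stop ORF.
Frame 2: GGG CCG AUC UAU CAU CCG UAU GUA GGU AAG ACU UAA GAC AUG CCC AGA AUA UUC UUG UGU UAG UUG AAU GCC GGC CUG AGA CAG AUA — AUG at 41, stop UAG at 62 → 24 nt.
Frame 3: GGC CGA UCU AUC AUC CGU AUG UAG GUA AGA CUU AAG ACA UGC CCA GAA UAU UCU UGU GUU AGU UGA AUG CCG GCC UGA GAC AGA UAG — AUG at 21, stop UAG at 24 → 6 nt; AUG at 69, stop UGA at 78 → 12 nt.
ORFs ≥ 6 nucleotides: frame 2 41–64 (24 nucleotides), frame 3 21–26 (6 nucleotides), frame 3 69–80 (12 nucleotides). Count = 3.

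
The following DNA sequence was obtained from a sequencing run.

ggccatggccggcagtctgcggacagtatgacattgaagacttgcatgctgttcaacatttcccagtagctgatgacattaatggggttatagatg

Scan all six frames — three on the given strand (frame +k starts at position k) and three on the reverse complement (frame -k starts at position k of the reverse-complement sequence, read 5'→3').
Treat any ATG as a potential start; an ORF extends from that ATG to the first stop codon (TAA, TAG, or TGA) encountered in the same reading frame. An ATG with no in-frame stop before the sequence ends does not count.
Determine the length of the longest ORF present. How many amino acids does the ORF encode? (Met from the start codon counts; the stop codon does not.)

Reverse complement (5'→3'): CATCTATAACCCCATTAATGTCATCAGCTACTGGGAAATGTTGAACAGCATGCAAGTCTTCAATGTCATACTGTCCGCAGACTGCCGGCCATGGCC
Frame +1: GGC CAT GGC CGG CAG TCT GCG GAC AGT ATG ACA TTG AAG ACT TGC ATG CTG TTC AAC ATT TCC CAG TAG CTG ATG ACA TTA ATG GGG TTA TAG ATG — ATG at 28, stop TAG at 67 → 42 nt; ATG at 46, stop TAG at 67 → 24 nt; ATG at 73, stop TAG at 91 → 21 nt; ATG at 82, stop TAG at 91 → 12 nt.
Frame +2: GCC ATG GCC GGC AGT CTG CGG ACA GTA TGA CAT TGA AGA CTT GCA TGC TGT TCA ACA TTT CCC AGT AGC TGA TGA CAT TAA TGG GGT TAT AGA — ATG at 5, stop TGA at 29 → 27 nt.
Frame +3: CCA TGG CCG GCA GTC TGC GGA CAG TAT GAC ATT GAA GAC TTG CAT GCT GTT CAA CAT TTC CCA GTA GCT GAT GAC ATT AAT GGG GTT ATA GAT — no ATG→stop ORF.
Frame -1: CAT CTA TAA CCC CAT TAA TGT CAT CAG CTA CTG GGA AAT GTT GAA CAG CAT GCA AGT CTT CAA TGT CAT ACT GTC CGC AGA CTG CCG GCC ATG GCC — no ATG→stop ORF.
Frame -2: ATC TAT AAC CCC ATT AAT GTC ATC AGC TAC TGG GAA ATG TTG AAC AGC ATG CAA GTC TTC AAT GTC ATA CTG TCC GCA GAC TGC CGG CCA TGG — no ATG→stop ORF.
Frame -3: TCT ATA ACC CCA TTA ATG TCA TCA GCT ACT GGG AAA TGT TGA ACA GCA TGC AAG TCT TCA ATG TCA TAC TGT CCG CAG ACT GCC GGC CAT GGC — ATG at 18, stop TGA at 42 → 27 nt.
Longest: frame +1, positions 28–69, 42 nt = 14 codons = 13 aa. → 13 amino acids.

13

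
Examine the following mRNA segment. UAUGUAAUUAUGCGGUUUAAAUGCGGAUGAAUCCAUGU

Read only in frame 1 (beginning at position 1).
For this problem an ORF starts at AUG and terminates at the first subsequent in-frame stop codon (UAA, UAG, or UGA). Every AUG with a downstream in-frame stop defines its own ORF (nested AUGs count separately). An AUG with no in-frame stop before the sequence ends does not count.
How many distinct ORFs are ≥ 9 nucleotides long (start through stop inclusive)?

1

Frame 1: UAU GUA AUU AUG CGG UUU AAA UGC GGA UGA AUC CAU — AUG at 10, stop UGA at 28 → 21 nt.
ORFs ≥ 9 nucleotides: frame 1 10–30 (21 nucleotides). Count = 1.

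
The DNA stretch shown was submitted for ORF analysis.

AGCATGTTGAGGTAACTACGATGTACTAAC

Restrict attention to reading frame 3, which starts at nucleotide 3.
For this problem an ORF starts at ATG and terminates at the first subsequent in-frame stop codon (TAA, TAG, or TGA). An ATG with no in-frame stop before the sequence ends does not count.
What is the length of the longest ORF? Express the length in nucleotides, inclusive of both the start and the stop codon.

Frame 3: CAT GTT GAG GTA ACT ACG ATG TAC TAA — ATG at 21, stop TAA at 27 → 9 nt.
Longest: frame 3, positions 21–29, 9 nt = 3 codons = 2 aa. → 9 nucleotides.

9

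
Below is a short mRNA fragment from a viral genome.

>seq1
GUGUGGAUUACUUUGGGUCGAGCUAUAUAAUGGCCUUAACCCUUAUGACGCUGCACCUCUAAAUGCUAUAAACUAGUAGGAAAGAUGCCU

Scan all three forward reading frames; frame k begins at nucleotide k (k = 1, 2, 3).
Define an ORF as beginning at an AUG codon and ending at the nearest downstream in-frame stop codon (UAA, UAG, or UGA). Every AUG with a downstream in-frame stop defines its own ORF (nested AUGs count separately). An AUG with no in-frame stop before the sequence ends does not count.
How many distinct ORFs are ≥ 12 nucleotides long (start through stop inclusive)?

2

Frame 1: GUG UGG AUU ACU UUG GGU CGA GCU AUA UAA UGG CCU UAA CCC UUA UGA CGC UGC ACC UCU AAA UGC UAU AAA CUA GUA GGA AAG AUG CCU — no AUG→stop ORF.
Frame 2: UGU GGA UUA CUU UGG GUC GAG CUA UAU AAU GGC CUU AAC CCU UAU GAC GCU GCA CCU CUA AAU GCU AUA AAC UAG UAG GAA AGA UGC — no AUG→stop ORF.
Frame 3: GUG GAU UAC UUU GGG UCG AGC UAU AUA AUG GCC UUA ACC CUU AUG ACG CUG CAC CUC UAA AUG CUA UAA ACU AGU AGG AAA GAU GCC — AUG at 30, stop UAA at 60 → 33 nt; AUG at 45, stop UAA at 60 → 18 nt; AUG at 63, stop UAA at 69 → 9 nt.
ORFs ≥ 12 nucleotides: frame 3 30–62 (33 nucleotides), frame 3 45–62 (18 nucleotides). Count = 2.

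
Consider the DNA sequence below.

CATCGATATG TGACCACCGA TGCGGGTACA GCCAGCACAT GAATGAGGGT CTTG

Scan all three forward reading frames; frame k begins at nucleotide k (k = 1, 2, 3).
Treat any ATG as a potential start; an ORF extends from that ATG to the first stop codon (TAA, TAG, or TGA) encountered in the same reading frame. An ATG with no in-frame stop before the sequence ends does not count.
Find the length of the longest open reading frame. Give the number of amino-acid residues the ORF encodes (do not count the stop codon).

8

Frame 1: CAT CGA TAT GTG ACC ACC GAT GCG GGT ACA GCC AGC ACA TGA ATG AGG GTC TTG — no ATG→stop ORF.
Frame 2: ATC GAT ATG TGA CCA CCG ATG CGG GTA CAG CCA GCA CAT GAA TGA GGG TCT — ATG at 8, stop TGA at 11 → 6 nt; ATG at 20, stop TGA at 44 → 27 nt.
Frame 3: TCG ATA TGT GAC CAC CGA TGC GGG TAC AGC CAG CAC ATG AAT GAG GGT CTT — no ATG→stop ORF.
Longest: frame 2, positions 20–46, 27 nt = 9 codons = 8 aa. → 8 amino acids.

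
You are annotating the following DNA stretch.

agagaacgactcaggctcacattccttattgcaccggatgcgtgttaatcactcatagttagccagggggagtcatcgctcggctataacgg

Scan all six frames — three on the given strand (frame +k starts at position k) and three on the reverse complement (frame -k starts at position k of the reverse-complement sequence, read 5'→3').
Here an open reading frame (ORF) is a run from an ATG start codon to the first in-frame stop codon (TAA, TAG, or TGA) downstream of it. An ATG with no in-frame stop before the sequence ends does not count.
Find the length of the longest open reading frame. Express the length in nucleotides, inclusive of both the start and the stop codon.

Reverse complement (5'→3'): CCGTTATAGCCGAGCGATGACTCCCCCTGGCTAACTATGAGTGATTAACACGCATCCGGTGCAATAAGGAATGTGAGCCTGAGTCGTTCTCT
Frame +1: AGA GAA CGA CTC AGG CTC ACA TTC CTT ATT GCA CCG GAT GCG TGT TAA TCA CTC ATA GTT AGC CAG GGG GAG TCA TCG CTC GGC TAT AAC — no ATG→stop ORF.
Frame +2: GAG AAC GAC TCA GGC TCA CAT TCC TTA TTG CAC CGG ATG CGT GTT AAT CAC TCA TAG TTA GCC AGG GGG AGT CAT CGC TCG GCT ATA ACG — ATG at 38, stop TAG at 56 → 21 nt.
Frame +3: AGA ACG ACT CAG GCT CAC ATT CCT TAT TGC ACC GGA TGC GTG TTA ATC ACT CAT AGT TAG CCA GGG GGA GTC ATC GCT CGG CTA TAA CGG — no ATG→stop ORF.
Frame -1: CCG TTA TAG CCG AGC GAT GAC TCC CCC TGG CTA ACT ATG AGT GAT TAA CAC GCA TCC GGT GCA ATA AGG AAT GTG AGC CTG AGT CGT TCT — ATG at 37, stop TAA at 46 → 12 nt.
Frame -2: CGT TAT AGC CGA GCG ATG ACT CCC CCT GGC TAA CTA TGA GTG ATT AAC ACG CAT CCG GTG CAA TAA GGA ATG TGA GCC TGA GTC GTT CTC — ATG at 17, stop TAA at 32 → 18 nt; ATG at 71, stop TGA at 74 → 6 nt.
Frame -3: GTT ATA GCC GAG CGA TGA CTC CCC CTG GCT AAC TAT GAG TGA TTA ACA CGC ATC CGG TGC AAT AAG GAA TGT GAG CCT GAG TCG TTC TCT — no ATG→stop ORF.
Longest: frame +2, positions 38–58, 21 nt = 7 codons = 6 aa. → 21 nucleotides.

21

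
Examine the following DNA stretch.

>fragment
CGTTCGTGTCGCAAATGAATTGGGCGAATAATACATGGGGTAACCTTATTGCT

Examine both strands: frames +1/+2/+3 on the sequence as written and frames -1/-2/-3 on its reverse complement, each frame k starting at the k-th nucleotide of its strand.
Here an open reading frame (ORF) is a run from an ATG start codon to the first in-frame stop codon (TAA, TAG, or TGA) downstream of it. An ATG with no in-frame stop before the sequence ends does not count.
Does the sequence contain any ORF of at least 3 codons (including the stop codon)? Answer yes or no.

yes

Reverse complement (5'→3'): AGCAATAAGGTTACCCCATGTATTATTCGCCCAATTCATTTGCGACACGAACG
Frame +1: CGT TCG TGT CGC AAA TGA ATT GGG CGA ATA ATA CAT GGG GTA ACC TTA TTG — no ATG→stop ORF.
Frame +2: GTT CGT GTC GCA AAT GAA TTG GGC GAA TAA TAC ATG GGG TAA CCT TAT TGC — ATG at 35, stop TAA at 41 → 9 nt.
Frame +3: TTC GTG TCG CAA ATG AAT TGG GCG AAT AAT ACA TGG GGT AAC CTT ATT GCT — no ATG→stop ORF.
Frame -1: AGC AAT AAG GTT ACC CCA TGT ATT ATT CGC CCA ATT CAT TTG CGA CAC GAA — no ATG→stop ORF.
Frame -2: GCA ATA AGG TTA CCC CAT GTA TTA TTC GCC CAA TTC ATT TGC GAC ACG AAC — no ATG→stop ORF.
Frame -3: CAA TAA GGT TAC CCC ATG TAT TAT TCG CCC AAT TCA TTT GCG ACA CGA ACG — no ATG→stop ORF.
Frame +2 has an ORF of 3 codons (positions 35–43) ≥ 3, so yes.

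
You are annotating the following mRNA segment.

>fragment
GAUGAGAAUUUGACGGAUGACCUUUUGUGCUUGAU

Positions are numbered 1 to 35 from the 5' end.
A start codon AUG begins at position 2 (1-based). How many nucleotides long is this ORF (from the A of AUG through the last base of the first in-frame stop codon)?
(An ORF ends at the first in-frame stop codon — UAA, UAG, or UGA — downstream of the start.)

12

Codons from position 2: AUG (2–4), AGA (5–7), AUU (8–10), UGA (11–13).
UGA is the first in-frame stop; ORF spans 2–13, 12 nucleotides.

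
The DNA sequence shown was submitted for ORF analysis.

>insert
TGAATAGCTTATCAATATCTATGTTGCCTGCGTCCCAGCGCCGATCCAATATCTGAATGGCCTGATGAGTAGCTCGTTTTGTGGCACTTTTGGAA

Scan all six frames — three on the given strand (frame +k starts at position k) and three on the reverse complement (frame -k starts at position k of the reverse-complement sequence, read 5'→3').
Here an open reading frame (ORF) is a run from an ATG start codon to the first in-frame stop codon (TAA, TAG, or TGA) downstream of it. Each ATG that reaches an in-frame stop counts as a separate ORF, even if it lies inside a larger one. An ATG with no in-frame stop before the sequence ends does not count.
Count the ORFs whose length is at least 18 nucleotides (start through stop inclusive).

Reverse complement (5'→3'): TTCCAAAAGTGCCACAAAACGAGCTACTCATCAGGCCATTCAGATATTGGATCGGCGCTGGGACGCAGGCAACATAGATATTGATAAGCTATTCA
Frame +1: TGA ATA GCT TAT CAA TAT CTA TGT TGC CTG CGT CCC AGC GCC GAT CCA ATA TCT GAA TGG CCT GAT GAG TAG CTC GTT TTG TGG CAC TTT TGG — no ATG→stop ORF.
Frame +2: GAA TAG CTT ATC AAT ATC TAT GTT GCC TGC GTC CCA GCG CCG ATC CAA TAT CTG AAT GGC CTG ATG AGT AGC TCG TTT TGT GGC ACT TTT GGA — no ATG→stop ORF.
Frame +3: AAT AGC TTA TCA ATA TCT ATG TTG CCT GCG TCC CAG CGC CGA TCC AAT ATC TGA ATG GCC TGA TGA GTA GCT CGT TTT GTG GCA CTT TTG GAA — ATG at 21, stop TGA at 54 → 36 nt; ATG at 57, stop TGA at 63 → 9 nt.
Frame -1: TTC CAA AAG TGC CAC AAA ACG AGC TAC TCA TCA GGC CAT TCA GAT ATT GGA TCG GCG CTG GGA CGC AGG CAA CAT AGA TAT TGA TAA GCT ATT — no ATG→stop ORF.
Frame -2: TCC AAA AGT GCC ACA AAA CGA GCT ACT CAT CAG GCC ATT CAG ATA TTG GAT CGG CGC TGG GAC GCA GGC AAC ATA GAT ATT GAT AAG CTA TTC — no ATG→stop ORF.
Frame -3: CCA AAA GTG CCA CAA AAC GAG CTA CTC ATC AGG CCA TTC AGA TAT TGG ATC GGC GCT GGG ACG CAG GCA ACA TAG ATA TTG ATA AGC TAT TCA — no ATG→stop ORF.
ORFs ≥ 18 nucleotides: frame +3 21–56 (36 nucleotides). Count = 1.

1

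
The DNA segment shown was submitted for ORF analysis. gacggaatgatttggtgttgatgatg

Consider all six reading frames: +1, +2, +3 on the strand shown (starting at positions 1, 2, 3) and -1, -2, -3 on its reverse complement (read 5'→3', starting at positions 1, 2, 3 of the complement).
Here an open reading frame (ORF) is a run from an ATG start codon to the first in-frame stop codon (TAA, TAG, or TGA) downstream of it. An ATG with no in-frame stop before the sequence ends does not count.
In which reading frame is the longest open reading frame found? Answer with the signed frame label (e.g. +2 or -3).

+1

Reverse complement (5'→3'): CATCATCAACACCAAATCATTCCGTC
Frame +1: GAC GGA ATG ATT TGG TGT TGA TGA — ATG at 7, stop TGA at 19 → 15 nt.
Frame +2: ACG GAA TGA TTT GGT GTT GAT GAT — no ATG→stop ORF.
Frame +3: CGG AAT GAT TTG GTG TTG ATG ATG — no ATG→stop ORF.
Frame -1: CAT CAT CAA CAC CAA ATC ATT CCG — no ATG→stop ORF.
Frame -2: ATC ATC AAC ACC AAA TCA TTC CGT — no ATG→stop ORF.
Frame -3: TCA TCA ACA CCA AAT CAT TCC GTC — no ATG→stop ORF.
Longest ORF is 15 nt in frame +1 (positions 7–21).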